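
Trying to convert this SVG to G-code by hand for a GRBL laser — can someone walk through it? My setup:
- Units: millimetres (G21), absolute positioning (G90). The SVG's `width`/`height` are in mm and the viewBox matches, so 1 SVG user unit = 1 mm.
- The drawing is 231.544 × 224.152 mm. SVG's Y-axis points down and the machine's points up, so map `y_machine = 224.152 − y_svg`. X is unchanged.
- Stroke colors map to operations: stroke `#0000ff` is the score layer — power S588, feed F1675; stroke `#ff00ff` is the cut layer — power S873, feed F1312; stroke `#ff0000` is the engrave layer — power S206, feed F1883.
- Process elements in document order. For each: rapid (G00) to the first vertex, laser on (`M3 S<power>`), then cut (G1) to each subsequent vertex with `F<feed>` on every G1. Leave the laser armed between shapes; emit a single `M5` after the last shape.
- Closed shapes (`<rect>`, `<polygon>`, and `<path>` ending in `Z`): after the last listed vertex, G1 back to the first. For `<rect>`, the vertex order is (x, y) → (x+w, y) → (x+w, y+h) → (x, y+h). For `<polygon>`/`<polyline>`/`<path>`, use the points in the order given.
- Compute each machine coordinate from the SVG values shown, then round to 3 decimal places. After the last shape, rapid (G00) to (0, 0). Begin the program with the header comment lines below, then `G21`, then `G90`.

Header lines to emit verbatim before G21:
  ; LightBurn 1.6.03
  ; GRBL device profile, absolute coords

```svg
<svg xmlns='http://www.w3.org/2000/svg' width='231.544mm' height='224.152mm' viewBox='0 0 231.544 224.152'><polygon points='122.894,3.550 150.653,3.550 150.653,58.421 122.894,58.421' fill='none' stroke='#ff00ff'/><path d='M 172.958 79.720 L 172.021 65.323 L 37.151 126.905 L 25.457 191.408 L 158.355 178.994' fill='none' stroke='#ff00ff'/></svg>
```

; LightBurn 1.6.03
; GRBL device profile, absolute coords
G21
G90
G00 X122.894 Y220.602
M3 S873
G1 X150.653 Y220.602 F1312
G1 X150.653 Y165.731 F1312
G1 X122.894 Y165.731 F1312
G1 X122.894 Y220.602 F1312
G00 X172.958 Y144.432
M3 S873
G1 X172.021 Y158.829 F1312
G1 X37.151 Y97.247 F1312
G1 X25.457 Y32.744 F1312
G1 X158.355 Y45.158 F1312
M5
G00 X0.000 Y0.000

Since the viewBox matches the mm dimensions, user units are millimetres directly. The only transform is the Y-flip y_m = 224.152 − y_svg.

Shape 1 is a rectangle drawn with `<polygon>`. Its stroke #ff00ff means cut at S873, F1312. After flipping Y the toolpath is (122.894,220.602) → (150.653,220.602) → (150.653,165.731) → (122.894,165.731) → (122.894,220.602), returning to the start.

Shape 2 is a open polyline drawn with `<path>`. Its stroke #ff00ff means cut at S873, F1312. After flipping Y the toolpath is (172.958,144.432) → (172.021,158.829) → (37.151,97.247) → (25.457,32.744) → (158.355,45.158).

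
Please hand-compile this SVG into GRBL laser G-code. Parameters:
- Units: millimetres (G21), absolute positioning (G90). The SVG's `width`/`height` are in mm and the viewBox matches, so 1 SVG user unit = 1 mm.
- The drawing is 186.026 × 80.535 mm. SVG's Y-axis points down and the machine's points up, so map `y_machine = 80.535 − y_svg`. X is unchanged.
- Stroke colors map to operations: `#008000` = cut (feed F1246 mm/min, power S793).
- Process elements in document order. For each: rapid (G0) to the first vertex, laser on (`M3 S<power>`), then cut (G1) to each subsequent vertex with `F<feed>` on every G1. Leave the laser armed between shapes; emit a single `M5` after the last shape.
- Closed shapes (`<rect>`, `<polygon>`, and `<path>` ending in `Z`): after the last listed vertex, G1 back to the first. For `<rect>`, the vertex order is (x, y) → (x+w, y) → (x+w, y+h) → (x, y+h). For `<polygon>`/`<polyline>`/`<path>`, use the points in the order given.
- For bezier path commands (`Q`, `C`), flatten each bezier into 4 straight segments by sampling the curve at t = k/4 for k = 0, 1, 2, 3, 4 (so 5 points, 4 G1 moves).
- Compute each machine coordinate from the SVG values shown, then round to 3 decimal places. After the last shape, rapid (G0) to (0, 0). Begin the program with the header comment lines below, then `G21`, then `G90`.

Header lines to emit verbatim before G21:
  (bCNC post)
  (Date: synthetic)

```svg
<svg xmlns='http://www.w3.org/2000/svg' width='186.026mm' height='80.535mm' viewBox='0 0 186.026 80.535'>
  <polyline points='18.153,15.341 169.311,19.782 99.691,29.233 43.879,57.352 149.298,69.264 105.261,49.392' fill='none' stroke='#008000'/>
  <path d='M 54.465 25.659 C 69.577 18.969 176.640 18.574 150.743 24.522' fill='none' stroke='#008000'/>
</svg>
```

1 u = 1 mm; y_m = 80.535 − y.

[1] `<polyline>` open polyline, #008000→cut S793 F1246: (18.153,65.194) → (169.311,60.753) → (99.691,51.302) → (43.879,23.183) → (149.298,11.271) → (105.261,31.143)

[2] `<path>` cubic bezier, #008000→cut S793 F1246: (54.465,54.876) → (79.526,58.712) → (117.982,60.184) → (148.750,59.285) → (150.743,56.013)

(bCNC post)
(Date: synthetic)
G21
G90
G0 X18.153 Y65.194
M3 S793
G1 X169.311 Y60.753 F1246
G1 X99.691 Y51.302 F1246
G1 X43.879 Y23.183 F1246
G1 X149.298 Y11.271 F1246
G1 X105.261 Y31.143 F1246
G0 X54.465 Y54.876
M3 S793
G1 X79.526 Y58.712 F1246
G1 X117.982 Y60.184 F1246
G1 X148.750 Y59.285 F1246
G1 X150.743 Y56.013 F1246
M5
G0 X0.000 Y0.000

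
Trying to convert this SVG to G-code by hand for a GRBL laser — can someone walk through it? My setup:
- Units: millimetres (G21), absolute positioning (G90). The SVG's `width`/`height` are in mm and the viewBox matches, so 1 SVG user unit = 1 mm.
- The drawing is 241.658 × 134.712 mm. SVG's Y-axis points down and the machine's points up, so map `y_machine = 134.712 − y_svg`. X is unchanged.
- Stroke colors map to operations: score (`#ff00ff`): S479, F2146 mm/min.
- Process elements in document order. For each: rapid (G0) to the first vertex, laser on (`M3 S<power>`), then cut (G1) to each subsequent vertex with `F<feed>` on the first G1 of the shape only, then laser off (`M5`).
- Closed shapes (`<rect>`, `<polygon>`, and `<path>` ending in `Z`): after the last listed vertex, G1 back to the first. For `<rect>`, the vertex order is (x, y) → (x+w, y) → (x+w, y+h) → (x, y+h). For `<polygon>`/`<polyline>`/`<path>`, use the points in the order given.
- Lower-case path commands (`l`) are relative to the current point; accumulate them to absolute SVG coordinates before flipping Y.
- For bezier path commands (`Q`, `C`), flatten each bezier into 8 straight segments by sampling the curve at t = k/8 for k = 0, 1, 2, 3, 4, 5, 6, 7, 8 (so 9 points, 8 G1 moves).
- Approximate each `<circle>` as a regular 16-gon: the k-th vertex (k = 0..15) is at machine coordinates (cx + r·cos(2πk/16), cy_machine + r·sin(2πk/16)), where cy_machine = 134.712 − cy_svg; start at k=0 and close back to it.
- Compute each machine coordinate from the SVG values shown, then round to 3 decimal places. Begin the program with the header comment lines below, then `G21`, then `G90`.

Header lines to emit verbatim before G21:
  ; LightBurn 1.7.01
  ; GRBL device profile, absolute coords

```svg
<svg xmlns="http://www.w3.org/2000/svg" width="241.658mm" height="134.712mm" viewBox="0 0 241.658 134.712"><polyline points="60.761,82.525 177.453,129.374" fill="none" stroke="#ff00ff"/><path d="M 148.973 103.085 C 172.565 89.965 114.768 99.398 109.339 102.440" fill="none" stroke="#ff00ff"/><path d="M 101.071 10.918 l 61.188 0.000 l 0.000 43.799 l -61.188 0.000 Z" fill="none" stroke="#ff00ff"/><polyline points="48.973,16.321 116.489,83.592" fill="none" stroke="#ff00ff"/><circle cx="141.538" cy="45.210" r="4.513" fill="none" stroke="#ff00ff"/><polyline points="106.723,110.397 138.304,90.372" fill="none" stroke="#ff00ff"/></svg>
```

1 u = 1 mm; y_m = 134.712 − y.

[1] `<polyline>` line segment, #ff00ff→score S479 F2146: (60.761,52.187) → (177.453,5.338)

[2] `<path>` cubic bezier, #ff00ff→score S479 F2146: (148.973,31.627) → (154.266,35.546) → (153.497,37.691) → (148.232,38.399) → (140.039,38.010) → (130.486,36.864) → (121.140,35.300) → (113.568,33.656) → (109.339,32.272)

[3] `<path>` rectangle, #ff00ff→score S479 F2146: (101.071,123.794) → (162.259,123.794) → (162.259,79.995) → (101.071,79.995) → (101.071,123.794) (closed)

[4] `<polyline>` line segment, #ff00ff→score S479 F2146: (48.973,118.391) → (116.489,51.120)

[5] `<circle>` circle, #ff00ff→score S479 F2146: (146.051,89.502) → (145.707,91.229) → (144.729,92.693) → (143.265,93.671) → (141.538,94.015) → (139.811,93.671) → (138.347,92.693) → (137.369,91.229) → (137.025,89.502) → (137.369,87.775) → (138.347,86.311) → (139.811,85.333) → (141.538,84.989) → (143.265,85.333) → (144.729,86.311) → (145.707,87.775) → (146.051,89.502) (closed)

[6] `<polyline>` line segment, #ff00ff→score S479 F2146: (106.723,24.315) → (138.304,44.340)

; LightBurn 1.7.01
; GRBL device profile, absolute coords
G21
G90
G0 X60.761 Y52.187
M3 S479
G1 X177.453 Y5.338 F2146
M5
G0 X148.973 Y31.627
M3 S479
G1 X154.266 Y35.546 F2146
G1 X153.497 Y37.691
G1 X148.232 Y38.399
G1 X140.039 Y38.010
G1 X130.486 Y36.864
G1 X121.140 Y35.300
G1 X113.568 Y33.656
G1 X109.339 Y32.272
M5
G0 X101.071 Y123.794
M3 S479
G1 X162.259 Y123.794 F2146
G1 X162.259 Y79.995
G1 X101.071 Y79.995
G1 X101.071 Y123.794
M5
G0 X48.973 Y118.391
M3 S479
G1 X116.489 Y51.120 F2146
M5
G0 X146.051 Y89.502
M3 S479
G1 X145.707 Y91.229 F2146
G1 X144.729 Y92.693
G1 X143.265 Y93.671
G1 X141.538 Y94.015
G1 X139.811 Y93.671
G1 X138.347 Y92.693
G1 X137.369 Y91.229
G1 X137.025 Y89.502
G1 X137.369 Y87.775
G1 X138.347 Y86.311
G1 X139.811 Y85.333
G1 X141.538 Y84.989
G1 X143.265 Y85.333
G1 X144.729 Y86.311
G1 X145.707 Y87.775
G1 X146.051 Y89.502
M5
G0 X106.723 Y24.315
M3 S479
G1 X138.304 Y44.340 F2146
M5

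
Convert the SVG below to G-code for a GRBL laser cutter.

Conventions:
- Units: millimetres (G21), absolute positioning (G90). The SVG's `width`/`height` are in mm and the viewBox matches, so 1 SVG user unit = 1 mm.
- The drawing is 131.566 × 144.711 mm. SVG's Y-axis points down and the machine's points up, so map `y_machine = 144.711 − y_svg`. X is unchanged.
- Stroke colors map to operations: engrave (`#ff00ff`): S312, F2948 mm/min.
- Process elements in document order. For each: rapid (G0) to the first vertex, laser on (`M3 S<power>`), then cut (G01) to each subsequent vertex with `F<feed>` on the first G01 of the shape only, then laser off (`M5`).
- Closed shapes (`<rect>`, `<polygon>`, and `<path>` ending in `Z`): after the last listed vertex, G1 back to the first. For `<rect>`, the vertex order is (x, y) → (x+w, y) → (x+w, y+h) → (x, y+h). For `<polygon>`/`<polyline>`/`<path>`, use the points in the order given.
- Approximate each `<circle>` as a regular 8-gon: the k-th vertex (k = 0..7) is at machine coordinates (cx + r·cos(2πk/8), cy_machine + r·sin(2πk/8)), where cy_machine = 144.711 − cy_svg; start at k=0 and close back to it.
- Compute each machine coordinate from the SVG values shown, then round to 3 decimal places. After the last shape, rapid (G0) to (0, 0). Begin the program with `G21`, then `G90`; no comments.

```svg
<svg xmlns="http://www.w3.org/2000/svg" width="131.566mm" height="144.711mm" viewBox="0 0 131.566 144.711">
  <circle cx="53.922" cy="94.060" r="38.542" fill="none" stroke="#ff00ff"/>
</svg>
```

viewBox `0 0 131.566 144.711` with mm width/height → 1 unit = 1 mm. Flip: y_m = 144.711 − y_svg.

**Shape 1** — `<circle>` circle, stroke `#ff00ff` → engrave (S312, F2948). Machine vertices: (92.464,50.651) → (81.175,77.904) → (53.922,89.193) → (26.669,77.904) → (15.380,50.651) → (26.669,23.398) → (53.922,12.109) → (81.175,23.398) → (92.464,50.651). Closed: final G1 returns to the first vertex.

G21
G90
G0 X92.464 Y50.651
M3 S312
G01 X81.175 Y77.904 F2948
G01 X53.922 Y89.193
G01 X26.669 Y77.904
G01 X15.380 Y50.651
G01 X26.669 Y23.398
G01 X53.922 Y12.109
G01 X81.175 Y23.398
G01 X92.464 Y50.651
M5
G0 X0.000 Y0.000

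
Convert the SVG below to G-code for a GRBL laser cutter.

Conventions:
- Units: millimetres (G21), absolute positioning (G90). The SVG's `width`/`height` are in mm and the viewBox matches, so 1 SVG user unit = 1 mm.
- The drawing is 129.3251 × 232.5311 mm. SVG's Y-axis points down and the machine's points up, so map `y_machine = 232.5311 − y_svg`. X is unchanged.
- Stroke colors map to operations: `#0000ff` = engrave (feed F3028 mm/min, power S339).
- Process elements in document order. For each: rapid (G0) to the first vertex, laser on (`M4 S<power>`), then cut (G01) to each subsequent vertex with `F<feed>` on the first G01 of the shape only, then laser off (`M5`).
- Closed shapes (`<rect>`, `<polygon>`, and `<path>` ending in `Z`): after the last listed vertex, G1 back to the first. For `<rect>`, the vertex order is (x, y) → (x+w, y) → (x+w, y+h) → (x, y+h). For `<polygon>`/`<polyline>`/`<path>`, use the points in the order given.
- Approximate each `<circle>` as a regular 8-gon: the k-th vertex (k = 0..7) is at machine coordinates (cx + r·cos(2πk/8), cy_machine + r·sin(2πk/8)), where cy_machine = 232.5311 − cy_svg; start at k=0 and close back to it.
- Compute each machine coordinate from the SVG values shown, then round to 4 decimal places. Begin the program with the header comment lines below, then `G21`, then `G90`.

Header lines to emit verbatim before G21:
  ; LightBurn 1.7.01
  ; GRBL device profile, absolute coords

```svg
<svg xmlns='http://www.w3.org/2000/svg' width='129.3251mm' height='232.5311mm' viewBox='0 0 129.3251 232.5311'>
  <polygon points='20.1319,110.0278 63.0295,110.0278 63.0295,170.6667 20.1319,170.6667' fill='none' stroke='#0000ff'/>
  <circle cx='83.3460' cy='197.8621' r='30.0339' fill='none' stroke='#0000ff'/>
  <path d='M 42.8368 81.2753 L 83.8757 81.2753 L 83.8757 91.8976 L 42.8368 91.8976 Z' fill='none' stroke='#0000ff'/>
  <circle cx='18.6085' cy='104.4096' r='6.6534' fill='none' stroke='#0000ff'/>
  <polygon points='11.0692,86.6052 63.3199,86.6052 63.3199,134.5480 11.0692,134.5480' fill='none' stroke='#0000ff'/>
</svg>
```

; LightBurn 1.7.01
; GRBL device profile, absolute coords
G21
G90
G0 X20.1319 Y122.5033
M4 S339
G01 X63.0295 Y122.5033 F3028
G01 X63.0295 Y61.8644
G01 X20.1319 Y61.8644
G01 X20.1319 Y122.5033
M5
G0 X113.3799 Y34.6690
M4 S339
G01 X104.5832 Y55.9062 F3028
G01 X83.3460 Y64.7029
G01 X62.1088 Y55.9062
G01 X53.3121 Y34.6690
G01 X62.1088 Y13.4318
G01 X83.3460 Y4.6351
G01 X104.5832 Y13.4318
G01 X113.3799 Y34.6690
M5
G0 X42.8368 Y151.2558
M4 S339
G01 X83.8757 Y151.2558 F3028
G01 X83.8757 Y140.6335
G01 X42.8368 Y140.6335
G01 X42.8368 Y151.2558
M5
G0 X25.2619 Y128.1215
M4 S339
G01 X23.3132 Y132.8262 F3028
G01 X18.6085 Y134.7749
G01 X13.9038 Y132.8262
G01 X11.9551 Y128.1215
G01 X13.9038 Y123.4168
G01 X18.6085 Y121.4681
G01 X23.3132 Y123.4168
G01 X25.2619 Y128.1215
M5
G0 X11.0692 Y145.9259
M4 S339
G01 X63.3199 Y145.9259 F3028
G01 X63.3199 Y97.9831
G01 X11.0692 Y97.9831
G01 X11.0692 Y145.9259
M5

Since the viewBox matches the mm dimensions, user units are millimetres directly. The only transform is the Y-flip y_m = 232.5311 − y_svg.

Shape 1 is a rectangle drawn with `<polygon>`. Its stroke #0000ff means engrave at S339, F3028. After flipping Y the toolpath is (20.1319,122.5033) → (63.0295,122.5033) → (63.0295,61.8644) → (20.1319,61.8644) → (20.1319,122.5033), returning to the start.

Shape 2 is a circle drawn with `<circle>`. Its stroke #0000ff means engrave at S339, F3028. After flipping Y the toolpath is (113.3799,34.6690) → (104.5832,55.9062) → (83.3460,64.7029) → (62.1088,55.9062) → (53.3121,34.6690) → (62.1088,13.4318) → (83.3460,4.6351) → (104.5832,13.4318) → (113.3799,34.6690), returning to the start.

Shape 3 is a rectangle drawn with `<path>`. Its stroke #0000ff means engrave at S339, F3028. After flipping Y the toolpath is (42.8368,151.2558) → (83.8757,151.2558) → (83.8757,140.6335) → (42.8368,140.6335) → (42.8368,151.2558), returning to the start.

Shape 4 is a circle drawn with `<circle>`. Its stroke #0000ff means engrave at S339, F3028. After flipping Y the toolpath is (25.2619,128.1215) → (23.3132,132.8262) → (18.6085,134.7749) → (13.9038,132.8262) → (11.9551,128.1215) → (13.9038,123.4168) → (18.6085,121.4681) → (23.3132,123.4168) → (25.2619,128.1215), returning to the start.

Shape 5 is a rectangle drawn with `<polygon>`. Its stroke #0000ff means engrave at S339, F3028. After flipping Y the toolpath is (11.0692,145.9259) → (63.3199,145.9259) → (63.3199,97.9831) → (11.0692,97.9831) → (11.0692,145.9259), returning to the start.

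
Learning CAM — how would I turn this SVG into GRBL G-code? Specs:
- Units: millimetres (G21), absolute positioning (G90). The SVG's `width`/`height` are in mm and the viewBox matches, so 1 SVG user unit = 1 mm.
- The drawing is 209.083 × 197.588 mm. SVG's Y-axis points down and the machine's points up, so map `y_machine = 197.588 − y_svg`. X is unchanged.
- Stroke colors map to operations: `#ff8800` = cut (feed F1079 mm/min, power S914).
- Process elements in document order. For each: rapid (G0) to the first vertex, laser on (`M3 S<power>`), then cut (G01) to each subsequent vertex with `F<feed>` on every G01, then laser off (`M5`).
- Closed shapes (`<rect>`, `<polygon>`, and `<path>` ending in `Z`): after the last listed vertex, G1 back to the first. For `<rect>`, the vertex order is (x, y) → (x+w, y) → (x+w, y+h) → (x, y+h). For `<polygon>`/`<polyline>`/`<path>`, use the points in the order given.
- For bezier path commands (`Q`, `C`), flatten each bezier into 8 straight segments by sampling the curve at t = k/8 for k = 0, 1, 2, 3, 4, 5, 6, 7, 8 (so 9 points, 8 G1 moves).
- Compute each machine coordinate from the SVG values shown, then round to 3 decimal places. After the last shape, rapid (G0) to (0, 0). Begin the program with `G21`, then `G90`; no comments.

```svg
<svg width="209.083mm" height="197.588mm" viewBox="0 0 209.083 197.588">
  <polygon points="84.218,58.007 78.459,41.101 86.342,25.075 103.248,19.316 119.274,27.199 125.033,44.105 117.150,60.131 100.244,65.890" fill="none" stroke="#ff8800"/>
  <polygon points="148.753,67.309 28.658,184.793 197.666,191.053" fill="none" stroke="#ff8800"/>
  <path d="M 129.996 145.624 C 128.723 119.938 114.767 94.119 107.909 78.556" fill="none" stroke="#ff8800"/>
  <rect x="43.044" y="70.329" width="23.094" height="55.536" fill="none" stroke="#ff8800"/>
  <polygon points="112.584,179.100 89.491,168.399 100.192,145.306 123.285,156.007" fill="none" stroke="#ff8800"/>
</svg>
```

G21
G90
G0 X84.218 Y139.581
M3 S914
G01 X78.459 Y156.487 F1079
G01 X86.342 Y172.513 F1079
G01 X103.248 Y178.272 F1079
G01 X119.274 Y170.389 F1079
G01 X125.033 Y153.483 F1079
G01 X117.150 Y137.457 F1079
G01 X100.244 Y131.698 F1079
G01 X84.218 Y139.581 F1079
M5
G0 X148.753 Y130.279
M3 S914
G01 X28.658 Y12.795 F1079
G01 X197.666 Y6.535 F1079
G01 X148.753 Y130.279 F1079
M5
G0 X129.996 Y51.964
M3 S914
G01 X128.963 Y61.582 F1079
G01 X126.972 Y71.091 F1079
G01 X124.256 Y80.369 F1079
G01 X121.047 Y89.294 F1079
G01 X117.576 Y97.745 F1079
G01 X114.074 Y105.599 F1079
G01 X110.775 Y112.735 F1079
G01 X107.909 Y119.032 F1079
M5
G0 X43.044 Y127.259
M3 S914
G01 X66.138 Y127.259 F1079
G01 X66.138 Y71.723 F1079
G01 X43.044 Y71.723 F1079
G01 X43.044 Y127.259 F1079
M5
G0 X112.584 Y18.488
M3 S914
G01 X89.491 Y29.189 F1079
G01 X100.192 Y52.282 F1079
G01 X123.285 Y41.581 F1079
G01 X112.584 Y18.488 F1079
M5
G0 X0.000 Y0.000

viewBox `0 0 209.083 197.588` with mm width/height → 1 unit = 1 mm. Flip: y_m = 197.588 − y_svg.

**Shape 1** — `<polygon>` regular polygon, stroke `#ff8800` → cut (S914, F1079). Machine vertices: (84.218,139.581) → (78.459,156.487) → (86.342,172.513) → (103.248,178.272) → (119.274,170.389) → (125.033,153.483) → (117.150,137.457) → (100.244,131.698) → (84.218,139.581). Closed: final G1 returns to the first vertex.

**Shape 2** — `<polygon>` closed polygon, stroke `#ff8800` → cut (S914, F1079). Machine vertices: (148.753,130.279) → (28.658,12.795) → (197.666,6.535) → (148.753,130.279). Closed: final G1 returns to the first vertex.

**Shape 3** — `<path>` cubic bezier, stroke `#ff8800` → cut (S914, F1079). Control points (SVG): P0=(129.996,145.624), P1=(128.723,119.938), P2=(114.767,94.119), P3=(107.909,78.556); sampled at t=k/8. Machine vertices: (129.996,51.964) → (128.963,61.582) → (126.972,71.091) → (124.256,80.369) → (121.047,89.294) → (117.576,97.745) → (114.074,105.599) → (110.775,112.735) → (107.909,119.032). Open path.

**Shape 4** — `<rect>` rectangle, stroke `#ff8800` → cut (S914, F1079). Machine vertices: (43.044,127.259) → (66.138,127.259) → (66.138,71.723) → (43.044,71.723) → (43.044,127.259). Closed: final G1 returns to the first vertex.

**Shape 5** — `<polygon>` regular polygon, stroke `#ff8800` → cut (S914, F1079). Machine vertices: (112.584,18.488) → (89.491,29.189) → (100.192,52.282) → (123.285,41.581) → (112.584,18.488). Closed: final G1 returns to the first vertex.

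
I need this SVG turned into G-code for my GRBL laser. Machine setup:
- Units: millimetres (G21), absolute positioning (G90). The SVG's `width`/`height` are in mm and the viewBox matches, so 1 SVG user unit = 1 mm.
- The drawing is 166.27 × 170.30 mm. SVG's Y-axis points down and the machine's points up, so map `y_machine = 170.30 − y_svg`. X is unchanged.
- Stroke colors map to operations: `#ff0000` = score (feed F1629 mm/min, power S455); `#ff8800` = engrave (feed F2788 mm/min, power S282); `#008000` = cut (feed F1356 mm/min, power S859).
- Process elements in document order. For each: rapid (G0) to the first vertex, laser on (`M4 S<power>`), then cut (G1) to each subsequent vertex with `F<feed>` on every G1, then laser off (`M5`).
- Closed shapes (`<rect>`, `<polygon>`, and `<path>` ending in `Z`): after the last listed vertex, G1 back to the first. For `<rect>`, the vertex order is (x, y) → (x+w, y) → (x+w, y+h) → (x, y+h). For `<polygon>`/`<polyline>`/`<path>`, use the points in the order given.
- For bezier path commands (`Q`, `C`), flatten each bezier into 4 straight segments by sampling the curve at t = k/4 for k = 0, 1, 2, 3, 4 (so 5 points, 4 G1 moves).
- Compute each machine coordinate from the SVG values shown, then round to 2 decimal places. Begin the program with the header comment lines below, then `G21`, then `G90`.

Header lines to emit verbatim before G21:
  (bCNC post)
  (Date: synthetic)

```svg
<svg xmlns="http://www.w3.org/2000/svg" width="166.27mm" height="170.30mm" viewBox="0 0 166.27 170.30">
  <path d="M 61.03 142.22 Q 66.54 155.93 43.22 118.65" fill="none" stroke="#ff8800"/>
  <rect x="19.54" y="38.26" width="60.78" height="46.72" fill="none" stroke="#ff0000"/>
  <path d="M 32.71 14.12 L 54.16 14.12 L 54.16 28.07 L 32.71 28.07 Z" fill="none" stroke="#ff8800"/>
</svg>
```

(bCNC post)
(Date: synthetic)
G21
G90
G0 X61.03 Y28.08
M4 S282
G1 X61.98 Y24.41 F2788
G1 X59.33 Y27.12 F2788
G1 X53.08 Y36.20 F2788
G1 X43.22 Y51.65 F2788
M5
G0 X19.54 Y132.04
M4 S455
G1 X80.32 Y132.04 F1629
G1 X80.32 Y85.32 F1629
G1 X19.54 Y85.32 F1629
G1 X19.54 Y132.04 F1629
M5
G0 X32.71 Y156.18
M4 S282
G1 X54.16 Y156.18 F2788
G1 X54.16 Y142.23 F2788
G1 X32.71 Y142.23 F2788
G1 X32.71 Y156.18 F2788
M5

viewBox `0 0 166.27 170.30` with mm width/height → 1 unit = 1 mm. Flip: y_m = 170.30 − y_svg.

**Shape 1** — `<path>` quadratic bezier, stroke `#ff8800` → engrave (S282, F2788). Control points (SVG): P0=(61.03,142.22), P1=(66.54,155.93), P2=(43.22,118.65); sampled at t=k/4. Machine vertices: (61.03,28.08) → (61.98,24.41) → (59.33,27.12) → (53.08,36.20) → (43.22,51.65). Open path.

**Shape 2** — `<rect>` rectangle, stroke `#ff0000` → score (S455, F1629). Machine vertices: (19.54,132.04) → (80.32,132.04) → (80.32,85.32) → (19.54,85.32) → (19.54,132.04). Closed: final G1 returns to the first vertex.

**Shape 3** — `<path>` rectangle, stroke `#ff8800` → engrave (S282, F2788). Machine vertices: (32.71,156.18) → (54.16,156.18) → (54.16,142.23) → (32.71,142.23) → (32.71,156.18). Closed: final G1 returns to the first vertex.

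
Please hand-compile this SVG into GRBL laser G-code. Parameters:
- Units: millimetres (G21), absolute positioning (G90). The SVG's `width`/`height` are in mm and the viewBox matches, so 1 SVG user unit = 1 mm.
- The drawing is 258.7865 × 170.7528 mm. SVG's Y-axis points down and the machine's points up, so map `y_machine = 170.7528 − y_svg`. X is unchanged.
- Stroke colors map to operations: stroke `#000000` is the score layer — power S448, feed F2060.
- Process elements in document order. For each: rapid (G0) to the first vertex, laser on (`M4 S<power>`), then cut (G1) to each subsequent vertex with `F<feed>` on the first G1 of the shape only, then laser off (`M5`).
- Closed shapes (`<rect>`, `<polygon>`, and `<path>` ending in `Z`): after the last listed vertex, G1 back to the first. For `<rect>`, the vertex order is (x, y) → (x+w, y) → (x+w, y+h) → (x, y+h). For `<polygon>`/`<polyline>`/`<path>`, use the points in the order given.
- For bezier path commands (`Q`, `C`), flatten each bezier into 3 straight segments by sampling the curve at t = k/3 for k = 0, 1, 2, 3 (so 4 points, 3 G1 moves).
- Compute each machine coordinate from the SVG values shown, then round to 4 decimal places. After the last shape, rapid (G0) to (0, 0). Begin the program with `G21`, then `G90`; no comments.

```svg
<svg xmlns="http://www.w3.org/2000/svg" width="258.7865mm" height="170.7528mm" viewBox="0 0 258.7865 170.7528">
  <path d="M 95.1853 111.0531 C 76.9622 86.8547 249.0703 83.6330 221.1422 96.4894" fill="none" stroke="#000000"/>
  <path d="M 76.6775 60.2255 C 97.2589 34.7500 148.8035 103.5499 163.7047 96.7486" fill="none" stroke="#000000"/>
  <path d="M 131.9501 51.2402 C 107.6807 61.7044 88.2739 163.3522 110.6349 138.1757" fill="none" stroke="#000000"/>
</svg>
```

1 u = 1 mm; y_m = 170.7528 − y.

[1] `<path>` cubic bezier, #000000→score S448 F2060: (95.1853,59.6997) → (125.9479,77.0873) → (196.8496,81.5790) → (221.1422,74.2634)

[2] `<path>` cubic bezier, #000000→score S448 F2060: (76.6775,110.5273) → (105.0760,110.8694) → (139.0930,86.1116) → (163.7047,74.0042)

[3] `<path>` cubic bezier, #000000→score S448 F2060: (131.9501,119.5126) → (110.6684,86.7282) → (100.8296,41.6010) → (110.6349,32.5771)

G21
G90
G0 X95.1853 Y59.6997
M4 S448
G1 X125.9479 Y77.0873 F2060
G1 X196.8496 Y81.5790
G1 X221.1422 Y74.2634
M5
G0 X76.6775 Y110.5273
M4 S448
G1 X105.0760 Y110.8694 F2060
G1 X139.0930 Y86.1116
G1 X163.7047 Y74.0042
M5
G0 X131.9501 Y119.5126
M4 S448
G1 X110.6684 Y86.7282 F2060
G1 X100.8296 Y41.6010
G1 X110.6349 Y32.5771
M5
G0 X0.0000 Y0.0000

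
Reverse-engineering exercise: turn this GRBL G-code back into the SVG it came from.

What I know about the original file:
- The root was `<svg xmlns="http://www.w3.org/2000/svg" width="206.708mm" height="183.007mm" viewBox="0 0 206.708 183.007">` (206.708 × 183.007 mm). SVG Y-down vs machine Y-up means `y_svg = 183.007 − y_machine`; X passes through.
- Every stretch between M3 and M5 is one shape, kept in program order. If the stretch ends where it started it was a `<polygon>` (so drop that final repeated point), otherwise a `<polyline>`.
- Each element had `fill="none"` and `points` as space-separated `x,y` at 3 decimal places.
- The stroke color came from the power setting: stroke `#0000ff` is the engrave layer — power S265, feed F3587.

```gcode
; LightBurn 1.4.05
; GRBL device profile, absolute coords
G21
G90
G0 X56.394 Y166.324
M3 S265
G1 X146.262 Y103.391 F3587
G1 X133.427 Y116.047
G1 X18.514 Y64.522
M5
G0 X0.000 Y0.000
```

<svg xmlns="http://www.w3.org/2000/svg" width="206.708mm" height="183.007mm" viewBox="0 0 206.708 183.007">
  <polyline points="56.394,16.683 146.262,79.616 133.427,66.960 18.514,118.485" fill="none" stroke="#0000ff"/>
</svg>

Each laser-on run becomes one SVG element. Flip Y back into SVG space with y_svg = 183.007 − y_machine. Every run uses S265, so all elements get stroke `#0000ff` (engrave).

Run 1: The run is open, so emit a `<polyline>` with points (Y-flipped): 56.394,16.683 146.262,79.616 133.427,66.960 18.514,118.485.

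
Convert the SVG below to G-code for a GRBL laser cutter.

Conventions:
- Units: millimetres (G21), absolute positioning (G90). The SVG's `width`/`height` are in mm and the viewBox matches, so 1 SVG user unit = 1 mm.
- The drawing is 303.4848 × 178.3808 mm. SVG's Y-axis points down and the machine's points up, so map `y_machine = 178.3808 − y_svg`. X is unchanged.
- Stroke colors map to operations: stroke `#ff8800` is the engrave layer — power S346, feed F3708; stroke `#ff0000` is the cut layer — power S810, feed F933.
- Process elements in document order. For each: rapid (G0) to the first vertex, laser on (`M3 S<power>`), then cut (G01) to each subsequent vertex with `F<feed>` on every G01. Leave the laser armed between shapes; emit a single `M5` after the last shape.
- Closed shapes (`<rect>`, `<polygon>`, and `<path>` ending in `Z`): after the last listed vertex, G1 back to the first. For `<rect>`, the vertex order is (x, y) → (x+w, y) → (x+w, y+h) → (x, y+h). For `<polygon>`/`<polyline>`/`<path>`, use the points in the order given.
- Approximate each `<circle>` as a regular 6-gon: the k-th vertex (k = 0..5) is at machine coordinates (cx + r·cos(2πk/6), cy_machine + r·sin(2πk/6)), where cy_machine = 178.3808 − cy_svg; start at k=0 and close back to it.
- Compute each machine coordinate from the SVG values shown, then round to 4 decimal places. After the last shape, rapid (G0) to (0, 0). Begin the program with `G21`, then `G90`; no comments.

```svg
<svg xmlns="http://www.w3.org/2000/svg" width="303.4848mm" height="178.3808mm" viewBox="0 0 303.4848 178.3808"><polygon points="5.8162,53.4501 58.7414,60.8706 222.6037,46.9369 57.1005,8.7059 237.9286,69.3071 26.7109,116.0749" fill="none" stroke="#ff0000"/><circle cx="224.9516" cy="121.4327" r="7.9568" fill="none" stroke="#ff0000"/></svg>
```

Since the viewBox matches the mm dimensions, user units are millimetres directly. The only transform is the Y-flip y_m = 178.3808 − y_svg.

Shape 1 is a closed polygon drawn with `<polygon>`. Its stroke #ff0000 means cut at S810, F933. After flipping Y the toolpath is (5.8162,124.9307) → (58.7414,117.5102) → (222.6037,131.4439) → (57.1005,169.6749) → (237.9286,109.0737) → (26.7109,62.3059) → (5.8162,124.9307), returning to the start.

Shape 2 is a circle drawn with `<circle>`. Its stroke #ff0000 means cut at S810, F933. After flipping Y the toolpath is (232.9084,56.9481) → (228.9300,63.8389) → (220.9732,63.8389) → (216.9948,56.9481) → (220.9732,50.0573) → (228.9300,50.0573) → (232.9084,56.9481), returning to the start.

G21
G90
G0 X5.8162 Y124.9307
M3 S810
G01 X58.7414 Y117.5102 F933
G01 X222.6037 Y131.4439 F933
G01 X57.1005 Y169.6749 F933
G01 X237.9286 Y109.0737 F933
G01 X26.7109 Y62.3059 F933
G01 X5.8162 Y124.9307 F933
G0 X232.9084 Y56.9481
M3 S810
G01 X228.9300 Y63.8389 F933
G01 X220.9732 Y63.8389 F933
G01 X216.9948 Y56.9481 F933
G01 X220.9732 Y50.0573 F933
G01 X228.9300 Y50.0573 F933
G01 X232.9084 Y56.9481 F933
M5
G0 X0.0000 Y0.0000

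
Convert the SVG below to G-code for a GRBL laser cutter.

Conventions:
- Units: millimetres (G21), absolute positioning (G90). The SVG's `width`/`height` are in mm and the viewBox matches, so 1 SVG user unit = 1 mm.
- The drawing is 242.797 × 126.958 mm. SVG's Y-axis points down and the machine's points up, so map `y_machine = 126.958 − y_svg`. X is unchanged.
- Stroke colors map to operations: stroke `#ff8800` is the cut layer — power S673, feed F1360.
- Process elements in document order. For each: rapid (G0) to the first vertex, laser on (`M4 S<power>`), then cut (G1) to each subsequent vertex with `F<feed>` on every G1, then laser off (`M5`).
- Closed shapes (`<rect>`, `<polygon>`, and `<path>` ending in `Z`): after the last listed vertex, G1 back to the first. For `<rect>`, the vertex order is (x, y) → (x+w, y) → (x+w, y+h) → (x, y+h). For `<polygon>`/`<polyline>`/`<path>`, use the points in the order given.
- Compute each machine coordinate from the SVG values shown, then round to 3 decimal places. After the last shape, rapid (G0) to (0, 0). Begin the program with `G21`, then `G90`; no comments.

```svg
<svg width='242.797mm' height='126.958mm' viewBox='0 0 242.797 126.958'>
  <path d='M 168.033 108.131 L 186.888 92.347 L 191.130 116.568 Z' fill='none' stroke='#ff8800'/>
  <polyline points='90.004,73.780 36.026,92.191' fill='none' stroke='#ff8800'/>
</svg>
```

viewBox `0 0 242.797 126.958` with mm width/height → 1 unit = 1 mm. Flip: y_m = 126.958 − y_svg.

**Shape 1** — `<path>` regular polygon, stroke `#ff8800` → cut (S673, F1360). Machine vertices: (168.033,18.827) → (186.888,34.611) → (191.130,10.390) → (168.033,18.827). Closed: final G1 returns to the first vertex.

**Shape 2** — `<polyline>` line segment, stroke `#ff8800` → cut (S673, F1360). Machine vertices: (90.004,53.178) → (36.026,34.767). Open path.

G21
G90
G0 X168.033 Y18.827
M4 S673
G1 X186.888 Y34.611 F1360
G1 X191.130 Y10.390 F1360
G1 X168.033 Y18.827 F1360
M5
G0 X90.004 Y53.178
M4 S673
G1 X36.026 Y34.767 F1360
M5
G0 X0.000 Y0.000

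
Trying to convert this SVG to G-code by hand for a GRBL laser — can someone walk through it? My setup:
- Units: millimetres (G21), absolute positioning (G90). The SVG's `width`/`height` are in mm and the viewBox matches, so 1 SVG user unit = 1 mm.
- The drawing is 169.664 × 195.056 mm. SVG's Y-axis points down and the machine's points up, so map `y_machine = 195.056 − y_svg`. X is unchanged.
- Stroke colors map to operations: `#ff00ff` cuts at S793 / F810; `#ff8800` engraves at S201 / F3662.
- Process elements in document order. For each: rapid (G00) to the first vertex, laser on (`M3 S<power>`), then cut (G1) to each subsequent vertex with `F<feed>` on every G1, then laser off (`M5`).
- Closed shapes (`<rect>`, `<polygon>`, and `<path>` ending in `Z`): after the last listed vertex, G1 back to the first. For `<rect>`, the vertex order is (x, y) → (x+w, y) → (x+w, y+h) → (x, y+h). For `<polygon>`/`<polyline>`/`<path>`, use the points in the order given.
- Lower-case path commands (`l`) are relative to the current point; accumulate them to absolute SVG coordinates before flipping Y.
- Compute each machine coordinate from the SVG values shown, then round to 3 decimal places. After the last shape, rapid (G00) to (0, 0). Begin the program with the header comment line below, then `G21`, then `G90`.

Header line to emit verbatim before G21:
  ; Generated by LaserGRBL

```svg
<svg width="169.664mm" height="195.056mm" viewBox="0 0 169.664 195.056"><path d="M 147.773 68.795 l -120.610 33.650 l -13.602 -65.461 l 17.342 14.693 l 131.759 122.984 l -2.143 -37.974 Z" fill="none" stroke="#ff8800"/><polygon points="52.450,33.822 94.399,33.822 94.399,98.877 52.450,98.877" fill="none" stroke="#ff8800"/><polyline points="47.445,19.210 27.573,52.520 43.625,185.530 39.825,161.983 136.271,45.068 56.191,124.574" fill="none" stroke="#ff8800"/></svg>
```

1 u = 1 mm; y_m = 195.056 − y.

[1] `<path>` closed polygon, #ff8800→engrave S201 F3662: (147.773,126.261) → (27.163,92.611) → (13.561,158.072) → (30.903,143.379) → (162.662,20.395) → (160.519,58.369) → (147.773,126.261) (closed)

[2] `<polygon>` rectangle, #ff8800→engrave S201 F3662: (52.450,161.234) → (94.399,161.234) → (94.399,96.179) → (52.450,96.179) → (52.450,161.234) (closed)

[3] `<polyline>` open polyline, #ff8800→engrave S201 F3662: (47.445,175.846) → (27.573,142.536) → (43.625,9.526) → (39.825,33.073) → (136.271,149.988) → (56.191,70.482)

; Generated by LaserGRBL
G21
G90
G00 X147.773 Y126.261
M3 S201
G1 X27.163 Y92.611 F3662
G1 X13.561 Y158.072 F3662
G1 X30.903 Y143.379 F3662
G1 X162.662 Y20.395 F3662
G1 X160.519 Y58.369 F3662
G1 X147.773 Y126.261 F3662
M5
G00 X52.450 Y161.234
M3 S201
G1 X94.399 Y161.234 F3662
G1 X94.399 Y96.179 F3662
G1 X52.450 Y96.179 F3662
G1 X52.450 Y161.234 F3662
M5
G00 X47.445 Y175.846
M3 S201
G1 X27.573 Y142.536 F3662
G1 X43.625 Y9.526 F3662
G1 X39.825 Y33.073 F3662
G1 X136.271 Y149.988 F3662
G1 X56.191 Y70.482 F3662
M5
G00 X0.000 Y0.000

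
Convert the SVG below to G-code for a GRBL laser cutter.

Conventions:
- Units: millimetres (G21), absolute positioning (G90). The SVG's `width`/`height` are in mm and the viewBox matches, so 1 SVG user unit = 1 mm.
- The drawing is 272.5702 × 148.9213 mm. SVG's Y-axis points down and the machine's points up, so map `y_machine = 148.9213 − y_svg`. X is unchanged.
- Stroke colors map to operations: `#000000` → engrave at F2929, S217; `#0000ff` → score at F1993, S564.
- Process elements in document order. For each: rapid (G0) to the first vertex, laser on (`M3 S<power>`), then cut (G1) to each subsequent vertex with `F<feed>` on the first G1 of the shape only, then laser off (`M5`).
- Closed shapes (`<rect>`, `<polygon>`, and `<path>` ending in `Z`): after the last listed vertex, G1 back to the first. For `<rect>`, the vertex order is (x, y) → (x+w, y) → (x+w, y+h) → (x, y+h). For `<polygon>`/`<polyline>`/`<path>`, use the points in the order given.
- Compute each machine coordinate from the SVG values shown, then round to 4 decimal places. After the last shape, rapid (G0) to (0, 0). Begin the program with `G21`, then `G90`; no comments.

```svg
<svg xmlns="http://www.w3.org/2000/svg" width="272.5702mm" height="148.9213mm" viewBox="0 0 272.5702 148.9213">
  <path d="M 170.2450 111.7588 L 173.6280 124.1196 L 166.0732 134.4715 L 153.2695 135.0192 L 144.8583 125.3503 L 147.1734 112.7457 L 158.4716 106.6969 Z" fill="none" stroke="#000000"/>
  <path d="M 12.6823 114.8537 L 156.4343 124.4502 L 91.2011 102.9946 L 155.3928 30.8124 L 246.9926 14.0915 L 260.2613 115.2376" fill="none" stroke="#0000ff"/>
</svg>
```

Since the viewBox matches the mm dimensions, user units are millimetres directly. The only transform is the Y-flip y_m = 148.9213 − y_svg.

Shape 1 is a regular polygon drawn with `<path>`. Its stroke #000000 means engrave at S217, F2929. After flipping Y the toolpath is (170.2450,37.1625) → (173.6280,24.8017) → (166.0732,14.4498) → (153.2695,13.9021) → (144.8583,23.5710) → (147.1734,36.1756) → (158.4716,42.2244) → (170.2450,37.1625), returning to the start.

Shape 2 is a open polyline drawn with `<path>`. Its stroke #0000ff means score at S564, F1993. After flipping Y the toolpath is (12.6823,34.0676) → (156.4343,24.4711) → (91.2011,45.9267) → (155.3928,118.1089) → (246.9926,134.8298) → (260.2613,33.6837).

G21
G90
G0 X170.2450 Y37.1625
M3 S217
G1 X173.6280 Y24.8017 F2929
G1 X166.0732 Y14.4498
G1 X153.2695 Y13.9021
G1 X144.8583 Y23.5710
G1 X147.1734 Y36.1756
G1 X158.4716 Y42.2244
G1 X170.2450 Y37.1625
M5
G0 X12.6823 Y34.0676
M3 S564
G1 X156.4343 Y24.4711 F1993
G1 X91.2011 Y45.9267
G1 X155.3928 Y118.1089
G1 X246.9926 Y134.8298
G1 X260.2613 Y33.6837
M5
G0 X0.0000 Y0.0000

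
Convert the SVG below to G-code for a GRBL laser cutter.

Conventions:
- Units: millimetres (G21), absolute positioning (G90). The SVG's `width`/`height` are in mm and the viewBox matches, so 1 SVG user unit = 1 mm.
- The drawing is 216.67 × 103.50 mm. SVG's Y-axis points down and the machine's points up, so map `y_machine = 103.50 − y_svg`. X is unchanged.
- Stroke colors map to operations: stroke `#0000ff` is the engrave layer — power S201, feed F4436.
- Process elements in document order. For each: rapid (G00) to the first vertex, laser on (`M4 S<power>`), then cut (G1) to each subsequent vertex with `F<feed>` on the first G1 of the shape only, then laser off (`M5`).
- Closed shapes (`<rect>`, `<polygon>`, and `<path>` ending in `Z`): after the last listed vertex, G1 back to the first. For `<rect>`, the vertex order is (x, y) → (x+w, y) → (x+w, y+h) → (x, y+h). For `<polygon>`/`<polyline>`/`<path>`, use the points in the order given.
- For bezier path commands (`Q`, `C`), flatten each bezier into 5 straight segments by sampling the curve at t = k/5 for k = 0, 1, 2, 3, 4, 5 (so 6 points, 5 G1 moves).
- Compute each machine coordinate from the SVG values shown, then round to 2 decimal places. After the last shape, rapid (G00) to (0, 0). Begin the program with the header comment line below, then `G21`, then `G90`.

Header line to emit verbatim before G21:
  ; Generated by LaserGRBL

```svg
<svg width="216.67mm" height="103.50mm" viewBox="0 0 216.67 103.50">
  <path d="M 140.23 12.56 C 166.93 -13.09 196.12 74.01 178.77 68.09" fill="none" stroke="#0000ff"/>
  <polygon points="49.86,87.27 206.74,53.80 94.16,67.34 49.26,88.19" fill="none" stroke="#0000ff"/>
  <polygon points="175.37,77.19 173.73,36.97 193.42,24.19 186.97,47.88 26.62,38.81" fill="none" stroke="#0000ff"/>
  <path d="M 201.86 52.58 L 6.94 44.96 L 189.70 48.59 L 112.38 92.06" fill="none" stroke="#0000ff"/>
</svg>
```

1 u = 1 mm; y_m = 103.50 − y.

[1] `<path>` cubic bezier, #0000ff→engrave S201 F4436: (140.23,90.94) → (156.16,94.45) → (170.33,80.77) → (180.39,59.79) → (183.99,41.37) → (178.77,35.41)

[2] `<polygon>` closed polygon, #0000ff→engrave S201 F4436: (49.86,16.23) → (206.74,49.70) → (94.16,36.16) → (49.26,15.31) → (49.86,16.23) (closed)

[3] `<polygon>` closed polygon, #0000ff→engrave S201 F4436: (175.37,26.31) → (173.73,66.53) → (193.42,79.31) → (186.97,55.62) → (26.62,64.69) → (175.37,26.31) (closed)

[4] `<path>` open polyline, #0000ff→engrave S201 F4436: (201.86,50.92) → (6.94,58.54) → (189.70,54.91) → (112.38,11.44)

; Generated by LaserGRBL
G21
G90
G00 X140.23 Y90.94
M4 S201
G1 X156.16 Y94.45 F4436
G1 X170.33 Y80.77
G1 X180.39 Y59.79
G1 X183.99 Y41.37
G1 X178.77 Y35.41
M5
G00 X49.86 Y16.23
M4 S201
G1 X206.74 Y49.70 F4436
G1 X94.16 Y36.16
G1 X49.26 Y15.31
G1 X49.86 Y16.23
M5
G00 X175.37 Y26.31
M4 S201
G1 X173.73 Y66.53 F4436
G1 X193.42 Y79.31
G1 X186.97 Y55.62
G1 X26.62 Y64.69
G1 X175.37 Y26.31
M5
G00 X201.86 Y50.92
M4 S201
G1 X6.94 Y58.54 F4436
G1 X189.70 Y54.91
G1 X112.38 Y11.44
M5
G00 X0.00 Y0.00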